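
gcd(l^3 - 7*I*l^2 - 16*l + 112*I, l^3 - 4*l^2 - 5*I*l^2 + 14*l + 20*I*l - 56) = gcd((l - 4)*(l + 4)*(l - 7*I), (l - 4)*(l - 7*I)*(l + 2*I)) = l^2 + l*(-4 - 7*I) + 28*I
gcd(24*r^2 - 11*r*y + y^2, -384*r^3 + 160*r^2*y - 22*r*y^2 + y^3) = -8*r + y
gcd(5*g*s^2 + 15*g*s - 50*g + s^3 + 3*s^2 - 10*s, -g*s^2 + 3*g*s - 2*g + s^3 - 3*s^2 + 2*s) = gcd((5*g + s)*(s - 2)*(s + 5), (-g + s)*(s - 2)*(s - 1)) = s - 2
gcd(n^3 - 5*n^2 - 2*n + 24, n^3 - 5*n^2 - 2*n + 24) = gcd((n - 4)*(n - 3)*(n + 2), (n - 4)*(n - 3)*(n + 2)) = n^3 - 5*n^2 - 2*n + 24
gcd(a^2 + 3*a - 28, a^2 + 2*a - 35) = a + 7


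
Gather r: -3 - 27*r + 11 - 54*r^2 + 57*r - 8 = -54*r^2 + 30*r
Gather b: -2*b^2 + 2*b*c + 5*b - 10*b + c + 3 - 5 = -2*b^2 + b*(2*c - 5) + c - 2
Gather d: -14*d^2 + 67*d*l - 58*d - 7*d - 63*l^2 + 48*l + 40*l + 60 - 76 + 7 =-14*d^2 + d*(67*l - 65) - 63*l^2 + 88*l - 9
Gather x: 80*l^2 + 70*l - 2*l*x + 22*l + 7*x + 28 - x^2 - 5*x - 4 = 80*l^2 + 92*l - x^2 + x*(2 - 2*l) + 24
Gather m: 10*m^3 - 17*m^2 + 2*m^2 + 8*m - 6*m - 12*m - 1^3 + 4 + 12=10*m^3 - 15*m^2 - 10*m + 15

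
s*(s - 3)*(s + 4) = s^3 + s^2 - 12*s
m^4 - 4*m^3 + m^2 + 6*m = m*(m - 3)*(m - 2)*(m + 1)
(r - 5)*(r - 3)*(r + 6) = r^3 - 2*r^2 - 33*r + 90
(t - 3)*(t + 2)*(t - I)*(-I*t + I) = -I*t^4 - t^3 + 2*I*t^3 + 2*t^2 + 5*I*t^2 + 5*t - 6*I*t - 6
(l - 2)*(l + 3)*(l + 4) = l^3 + 5*l^2 - 2*l - 24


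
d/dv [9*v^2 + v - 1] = 18*v + 1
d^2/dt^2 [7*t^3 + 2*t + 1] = 42*t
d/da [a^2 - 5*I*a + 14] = 2*a - 5*I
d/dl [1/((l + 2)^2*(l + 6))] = -(3*l + 14)/((l + 2)^3*(l + 6)^2)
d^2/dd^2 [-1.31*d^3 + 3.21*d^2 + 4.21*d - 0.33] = 6.42 - 7.86*d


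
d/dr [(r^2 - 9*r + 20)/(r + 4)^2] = (17*r - 76)/(r^3 + 12*r^2 + 48*r + 64)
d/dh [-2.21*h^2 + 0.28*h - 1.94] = 0.28 - 4.42*h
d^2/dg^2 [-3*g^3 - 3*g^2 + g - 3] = -18*g - 6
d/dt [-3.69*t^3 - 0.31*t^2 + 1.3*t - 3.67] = -11.07*t^2 - 0.62*t + 1.3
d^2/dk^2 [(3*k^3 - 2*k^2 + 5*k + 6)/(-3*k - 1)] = 2*(-27*k^3 - 27*k^2 - 9*k - 37)/(27*k^3 + 27*k^2 + 9*k + 1)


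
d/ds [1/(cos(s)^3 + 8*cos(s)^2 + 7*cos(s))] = (3*sin(s) + 7*sin(s)/cos(s)^2 + 16*tan(s))/((cos(s) + 1)^2*(cos(s) + 7)^2)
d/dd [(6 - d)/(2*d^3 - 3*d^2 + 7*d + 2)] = (-2*d^3 + 3*d^2 - 7*d + (d - 6)*(6*d^2 - 6*d + 7) - 2)/(2*d^3 - 3*d^2 + 7*d + 2)^2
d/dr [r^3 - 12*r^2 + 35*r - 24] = 3*r^2 - 24*r + 35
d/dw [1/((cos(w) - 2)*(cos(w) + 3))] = (sin(w) + sin(2*w))/((cos(w) - 2)^2*(cos(w) + 3)^2)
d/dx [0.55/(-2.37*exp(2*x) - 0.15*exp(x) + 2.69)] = (2.607*exp(x) + 0.0825)*exp(x)/(2.37*exp(2*x) + 0.15*exp(x) - 2.69)^2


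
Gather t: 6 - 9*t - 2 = 4 - 9*t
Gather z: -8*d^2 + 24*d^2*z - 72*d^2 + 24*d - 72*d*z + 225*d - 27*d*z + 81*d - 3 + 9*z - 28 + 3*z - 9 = -80*d^2 + 330*d + z*(24*d^2 - 99*d + 12) - 40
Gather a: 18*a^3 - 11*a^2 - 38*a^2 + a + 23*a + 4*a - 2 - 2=18*a^3 - 49*a^2 + 28*a - 4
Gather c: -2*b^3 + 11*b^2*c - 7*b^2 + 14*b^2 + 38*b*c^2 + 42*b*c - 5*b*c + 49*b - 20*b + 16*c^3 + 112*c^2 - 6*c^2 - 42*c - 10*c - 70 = -2*b^3 + 7*b^2 + 29*b + 16*c^3 + c^2*(38*b + 106) + c*(11*b^2 + 37*b - 52) - 70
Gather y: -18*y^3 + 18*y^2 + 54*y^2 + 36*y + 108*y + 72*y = -18*y^3 + 72*y^2 + 216*y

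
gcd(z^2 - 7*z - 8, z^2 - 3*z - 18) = 1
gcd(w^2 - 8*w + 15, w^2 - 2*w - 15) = w - 5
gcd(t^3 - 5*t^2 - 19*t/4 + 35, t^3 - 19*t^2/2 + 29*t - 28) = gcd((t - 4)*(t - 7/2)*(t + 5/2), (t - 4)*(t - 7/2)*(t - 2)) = t^2 - 15*t/2 + 14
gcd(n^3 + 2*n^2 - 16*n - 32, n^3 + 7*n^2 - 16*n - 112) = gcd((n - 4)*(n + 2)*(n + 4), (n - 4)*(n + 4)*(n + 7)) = n^2 - 16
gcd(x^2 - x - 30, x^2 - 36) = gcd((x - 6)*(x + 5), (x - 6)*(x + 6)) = x - 6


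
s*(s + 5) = s^2 + 5*s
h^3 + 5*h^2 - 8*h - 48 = (h - 3)*(h + 4)^2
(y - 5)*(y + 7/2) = y^2 - 3*y/2 - 35/2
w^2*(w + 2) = w^3 + 2*w^2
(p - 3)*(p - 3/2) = p^2 - 9*p/2 + 9/2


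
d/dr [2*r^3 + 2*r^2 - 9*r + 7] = 6*r^2 + 4*r - 9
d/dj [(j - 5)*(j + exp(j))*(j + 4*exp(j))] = (j - 5)*(j + exp(j))*(4*exp(j) + 1) + (j - 5)*(j + 4*exp(j))*(exp(j) + 1) + (j + exp(j))*(j + 4*exp(j))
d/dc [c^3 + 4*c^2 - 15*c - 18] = 3*c^2 + 8*c - 15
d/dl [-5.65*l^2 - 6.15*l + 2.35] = -11.3*l - 6.15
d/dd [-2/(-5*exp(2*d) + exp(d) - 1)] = (2 - 20*exp(d))*exp(d)/(5*exp(2*d) - exp(d) + 1)^2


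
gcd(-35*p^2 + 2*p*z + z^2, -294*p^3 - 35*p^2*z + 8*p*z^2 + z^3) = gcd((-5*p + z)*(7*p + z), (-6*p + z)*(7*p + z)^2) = 7*p + z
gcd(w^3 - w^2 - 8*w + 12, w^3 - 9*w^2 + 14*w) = w - 2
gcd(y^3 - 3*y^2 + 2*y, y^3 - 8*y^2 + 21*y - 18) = y - 2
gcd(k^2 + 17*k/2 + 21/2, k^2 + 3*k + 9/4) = k + 3/2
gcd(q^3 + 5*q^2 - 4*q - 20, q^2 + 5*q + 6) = q + 2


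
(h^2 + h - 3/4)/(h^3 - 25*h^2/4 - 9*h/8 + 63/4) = 2*(2*h - 1)/(4*h^2 - 31*h + 42)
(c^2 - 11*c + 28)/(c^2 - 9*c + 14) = (c - 4)/(c - 2)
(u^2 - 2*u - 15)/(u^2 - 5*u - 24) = (u - 5)/(u - 8)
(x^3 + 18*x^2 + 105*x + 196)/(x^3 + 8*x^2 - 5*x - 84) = (x + 7)/(x - 3)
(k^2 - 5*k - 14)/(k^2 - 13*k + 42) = (k + 2)/(k - 6)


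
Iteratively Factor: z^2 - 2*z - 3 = (z + 1)*(z - 3)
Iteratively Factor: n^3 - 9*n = (n - 3)*(n^2 + 3*n) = n*(n - 3)*(n + 3)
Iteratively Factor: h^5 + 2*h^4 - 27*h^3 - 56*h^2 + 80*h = (h + 4)*(h^4 - 2*h^3 - 19*h^2 + 20*h) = (h - 1)*(h + 4)*(h^3 - h^2 - 20*h) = (h - 5)*(h - 1)*(h + 4)*(h^2 + 4*h) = h*(h - 5)*(h - 1)*(h + 4)*(h + 4)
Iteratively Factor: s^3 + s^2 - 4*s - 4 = (s + 2)*(s^2 - s - 2) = (s - 2)*(s + 2)*(s + 1)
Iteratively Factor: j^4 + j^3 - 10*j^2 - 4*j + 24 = (j - 2)*(j^3 + 3*j^2 - 4*j - 12) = (j - 2)*(j + 2)*(j^2 + j - 6) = (j - 2)*(j + 2)*(j + 3)*(j - 2)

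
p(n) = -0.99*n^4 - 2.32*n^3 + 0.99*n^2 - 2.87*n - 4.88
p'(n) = -3.96*n^3 - 6.96*n^2 + 1.98*n - 2.87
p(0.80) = -8.14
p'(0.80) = -7.77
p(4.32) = -530.65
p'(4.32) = -443.47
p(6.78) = -2793.86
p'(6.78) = -1543.58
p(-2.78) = 1.46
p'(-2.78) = 22.92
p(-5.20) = -360.83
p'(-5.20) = 355.44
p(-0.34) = -3.71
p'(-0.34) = -4.19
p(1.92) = -36.62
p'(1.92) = -52.75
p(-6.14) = -819.96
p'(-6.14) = 639.23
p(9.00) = -8137.19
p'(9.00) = -3435.65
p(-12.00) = -16347.56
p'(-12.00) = 5814.01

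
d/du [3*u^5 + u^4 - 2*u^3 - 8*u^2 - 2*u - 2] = 15*u^4 + 4*u^3 - 6*u^2 - 16*u - 2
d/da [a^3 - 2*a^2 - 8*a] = 3*a^2 - 4*a - 8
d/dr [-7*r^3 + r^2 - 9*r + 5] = -21*r^2 + 2*r - 9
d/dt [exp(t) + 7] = exp(t)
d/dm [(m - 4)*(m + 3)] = 2*m - 1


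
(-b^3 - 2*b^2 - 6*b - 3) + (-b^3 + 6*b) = -2*b^3 - 2*b^2 - 3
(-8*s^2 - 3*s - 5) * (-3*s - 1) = 24*s^3 + 17*s^2 + 18*s + 5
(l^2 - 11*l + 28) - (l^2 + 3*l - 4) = 32 - 14*l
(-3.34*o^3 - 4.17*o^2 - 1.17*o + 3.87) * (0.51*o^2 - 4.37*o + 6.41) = -1.7034*o^5 + 12.4691*o^4 - 3.7832*o^3 - 19.6431*o^2 - 24.4116*o + 24.8067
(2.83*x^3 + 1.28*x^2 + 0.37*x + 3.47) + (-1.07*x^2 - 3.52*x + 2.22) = 2.83*x^3 + 0.21*x^2 - 3.15*x + 5.69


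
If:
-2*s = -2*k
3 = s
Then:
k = 3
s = 3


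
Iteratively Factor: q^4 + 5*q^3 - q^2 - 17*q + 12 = (q - 1)*(q^3 + 6*q^2 + 5*q - 12) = (q - 1)*(q + 3)*(q^2 + 3*q - 4) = (q - 1)*(q + 3)*(q + 4)*(q - 1)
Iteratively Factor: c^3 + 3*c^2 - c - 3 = (c - 1)*(c^2 + 4*c + 3) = (c - 1)*(c + 1)*(c + 3)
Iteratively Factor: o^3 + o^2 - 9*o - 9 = (o - 3)*(o^2 + 4*o + 3) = (o - 3)*(o + 3)*(o + 1)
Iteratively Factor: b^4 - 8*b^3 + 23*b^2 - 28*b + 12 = (b - 1)*(b^3 - 7*b^2 + 16*b - 12) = (b - 2)*(b - 1)*(b^2 - 5*b + 6) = (b - 2)^2*(b - 1)*(b - 3)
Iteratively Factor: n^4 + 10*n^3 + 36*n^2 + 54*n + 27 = (n + 3)*(n^3 + 7*n^2 + 15*n + 9) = (n + 1)*(n + 3)*(n^2 + 6*n + 9) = (n + 1)*(n + 3)^2*(n + 3)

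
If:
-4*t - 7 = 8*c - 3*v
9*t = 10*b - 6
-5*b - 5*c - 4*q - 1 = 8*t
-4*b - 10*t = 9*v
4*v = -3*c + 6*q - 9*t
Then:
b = 15951/15128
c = -22897/15128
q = -20751/30256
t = 3819/7564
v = -1947/1891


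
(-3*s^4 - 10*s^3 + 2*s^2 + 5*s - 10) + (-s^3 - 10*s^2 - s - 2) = -3*s^4 - 11*s^3 - 8*s^2 + 4*s - 12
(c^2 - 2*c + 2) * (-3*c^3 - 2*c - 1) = -3*c^5 + 6*c^4 - 8*c^3 + 3*c^2 - 2*c - 2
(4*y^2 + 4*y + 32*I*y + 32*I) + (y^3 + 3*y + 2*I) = y^3 + 4*y^2 + 7*y + 32*I*y + 34*I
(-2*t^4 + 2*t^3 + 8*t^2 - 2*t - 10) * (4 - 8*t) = 16*t^5 - 24*t^4 - 56*t^3 + 48*t^2 + 72*t - 40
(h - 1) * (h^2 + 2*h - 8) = h^3 + h^2 - 10*h + 8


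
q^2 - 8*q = q*(q - 8)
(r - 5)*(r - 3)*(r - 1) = r^3 - 9*r^2 + 23*r - 15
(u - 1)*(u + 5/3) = u^2 + 2*u/3 - 5/3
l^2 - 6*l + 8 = (l - 4)*(l - 2)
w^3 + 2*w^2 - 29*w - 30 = (w - 5)*(w + 1)*(w + 6)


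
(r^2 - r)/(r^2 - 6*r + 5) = r/(r - 5)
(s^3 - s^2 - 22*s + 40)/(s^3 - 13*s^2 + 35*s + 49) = (s^3 - s^2 - 22*s + 40)/(s^3 - 13*s^2 + 35*s + 49)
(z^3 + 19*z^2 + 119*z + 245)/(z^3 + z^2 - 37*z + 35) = (z^2 + 12*z + 35)/(z^2 - 6*z + 5)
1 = 1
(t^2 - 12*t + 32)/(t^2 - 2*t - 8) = (t - 8)/(t + 2)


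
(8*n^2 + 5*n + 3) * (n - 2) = 8*n^3 - 11*n^2 - 7*n - 6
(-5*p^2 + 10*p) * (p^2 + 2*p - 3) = -5*p^4 + 35*p^2 - 30*p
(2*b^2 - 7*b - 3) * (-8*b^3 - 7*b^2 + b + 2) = -16*b^5 + 42*b^4 + 75*b^3 + 18*b^2 - 17*b - 6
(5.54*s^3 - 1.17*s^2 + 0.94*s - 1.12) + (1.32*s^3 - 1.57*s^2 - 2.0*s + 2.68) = 6.86*s^3 - 2.74*s^2 - 1.06*s + 1.56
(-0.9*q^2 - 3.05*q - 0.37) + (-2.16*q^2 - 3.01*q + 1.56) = -3.06*q^2 - 6.06*q + 1.19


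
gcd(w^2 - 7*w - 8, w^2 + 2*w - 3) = 1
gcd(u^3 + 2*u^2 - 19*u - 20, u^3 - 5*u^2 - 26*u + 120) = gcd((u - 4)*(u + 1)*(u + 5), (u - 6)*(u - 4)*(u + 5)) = u^2 + u - 20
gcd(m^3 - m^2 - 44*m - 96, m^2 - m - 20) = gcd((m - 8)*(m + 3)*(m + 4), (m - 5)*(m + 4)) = m + 4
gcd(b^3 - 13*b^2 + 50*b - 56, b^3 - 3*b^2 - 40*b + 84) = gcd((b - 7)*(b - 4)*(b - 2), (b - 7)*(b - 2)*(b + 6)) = b^2 - 9*b + 14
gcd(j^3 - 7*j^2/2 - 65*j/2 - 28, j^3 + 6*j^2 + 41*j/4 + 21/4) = j^2 + 9*j/2 + 7/2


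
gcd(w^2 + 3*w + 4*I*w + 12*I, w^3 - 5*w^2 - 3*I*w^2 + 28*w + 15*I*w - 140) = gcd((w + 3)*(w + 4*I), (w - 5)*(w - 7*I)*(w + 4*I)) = w + 4*I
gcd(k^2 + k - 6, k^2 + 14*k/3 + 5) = k + 3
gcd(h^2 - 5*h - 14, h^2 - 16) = 1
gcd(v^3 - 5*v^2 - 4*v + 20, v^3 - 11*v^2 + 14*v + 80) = v^2 - 3*v - 10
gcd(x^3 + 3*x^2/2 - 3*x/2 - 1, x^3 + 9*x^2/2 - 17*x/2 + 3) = x - 1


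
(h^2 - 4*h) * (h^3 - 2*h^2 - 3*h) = h^5 - 6*h^4 + 5*h^3 + 12*h^2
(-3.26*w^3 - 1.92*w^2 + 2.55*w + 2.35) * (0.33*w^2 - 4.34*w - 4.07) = -1.0758*w^5 + 13.5148*w^4 + 22.4425*w^3 - 2.4771*w^2 - 20.5775*w - 9.5645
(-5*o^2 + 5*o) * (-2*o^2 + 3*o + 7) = 10*o^4 - 25*o^3 - 20*o^2 + 35*o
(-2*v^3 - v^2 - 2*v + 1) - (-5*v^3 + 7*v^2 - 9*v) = 3*v^3 - 8*v^2 + 7*v + 1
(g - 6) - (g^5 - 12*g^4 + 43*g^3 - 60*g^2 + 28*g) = -g^5 + 12*g^4 - 43*g^3 + 60*g^2 - 27*g - 6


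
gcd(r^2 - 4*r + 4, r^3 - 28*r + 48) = r - 2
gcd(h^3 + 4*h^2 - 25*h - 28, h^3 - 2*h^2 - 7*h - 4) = h^2 - 3*h - 4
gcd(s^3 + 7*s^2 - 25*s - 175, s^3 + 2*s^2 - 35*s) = s^2 + 2*s - 35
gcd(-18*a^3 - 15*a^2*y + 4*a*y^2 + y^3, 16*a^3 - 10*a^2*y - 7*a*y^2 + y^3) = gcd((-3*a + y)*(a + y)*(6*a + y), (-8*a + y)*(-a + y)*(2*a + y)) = 1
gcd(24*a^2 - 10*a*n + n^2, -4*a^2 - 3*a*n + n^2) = 4*a - n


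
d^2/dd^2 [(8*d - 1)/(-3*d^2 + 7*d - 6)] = 2*(-(6*d - 7)^2*(8*d - 1) + (72*d - 59)*(3*d^2 - 7*d + 6))/(3*d^2 - 7*d + 6)^3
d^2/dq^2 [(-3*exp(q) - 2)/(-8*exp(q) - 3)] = (56*exp(q) - 21)*exp(q)/(512*exp(3*q) + 576*exp(2*q) + 216*exp(q) + 27)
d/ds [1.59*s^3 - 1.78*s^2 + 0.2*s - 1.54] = 4.77*s^2 - 3.56*s + 0.2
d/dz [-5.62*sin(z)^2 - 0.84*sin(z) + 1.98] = -(11.24*sin(z) + 0.84)*cos(z)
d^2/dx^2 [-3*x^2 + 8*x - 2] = -6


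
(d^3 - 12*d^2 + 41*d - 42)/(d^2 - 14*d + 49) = (d^2 - 5*d + 6)/(d - 7)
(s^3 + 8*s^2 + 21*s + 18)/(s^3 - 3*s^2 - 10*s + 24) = (s^2 + 5*s + 6)/(s^2 - 6*s + 8)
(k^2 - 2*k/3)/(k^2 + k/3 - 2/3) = k/(k + 1)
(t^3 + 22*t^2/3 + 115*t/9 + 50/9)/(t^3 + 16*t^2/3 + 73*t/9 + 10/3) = (t + 5)/(t + 3)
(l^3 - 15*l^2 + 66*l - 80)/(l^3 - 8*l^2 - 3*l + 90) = (l^2 - 10*l + 16)/(l^2 - 3*l - 18)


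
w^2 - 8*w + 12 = (w - 6)*(w - 2)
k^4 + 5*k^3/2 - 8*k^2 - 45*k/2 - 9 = (k - 3)*(k + 1/2)*(k + 2)*(k + 3)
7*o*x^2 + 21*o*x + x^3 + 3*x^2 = x*(7*o + x)*(x + 3)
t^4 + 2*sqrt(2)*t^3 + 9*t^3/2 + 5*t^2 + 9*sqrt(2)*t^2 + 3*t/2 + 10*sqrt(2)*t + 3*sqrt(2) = (t + 1/2)*(t + 1)*(t + 3)*(t + 2*sqrt(2))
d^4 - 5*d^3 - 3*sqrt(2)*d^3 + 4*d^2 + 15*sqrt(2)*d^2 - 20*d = d*(d - 5)*(d - 2*sqrt(2))*(d - sqrt(2))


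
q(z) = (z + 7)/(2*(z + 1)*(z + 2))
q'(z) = 1/(2*(z + 1)*(z + 2)) - (z + 7)/(2*(z + 1)*(z + 2)^2) - (z + 7)/(2*(z + 1)^2*(z + 2)) = (-z^2 - 14*z - 19)/(2*(z^4 + 6*z^3 + 13*z^2 + 12*z + 4))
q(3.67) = 0.20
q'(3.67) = -0.06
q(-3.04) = 0.93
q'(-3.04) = 1.59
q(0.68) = 0.85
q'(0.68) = -0.71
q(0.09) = 1.56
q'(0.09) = -1.95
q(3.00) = 0.25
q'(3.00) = -0.09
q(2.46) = 0.31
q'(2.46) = -0.12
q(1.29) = 0.55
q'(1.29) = -0.34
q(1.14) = 0.61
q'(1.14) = -0.40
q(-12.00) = -0.02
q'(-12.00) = 0.00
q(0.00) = 1.75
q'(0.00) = -2.38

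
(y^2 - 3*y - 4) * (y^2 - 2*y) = y^4 - 5*y^3 + 2*y^2 + 8*y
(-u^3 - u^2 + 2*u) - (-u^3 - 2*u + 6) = -u^2 + 4*u - 6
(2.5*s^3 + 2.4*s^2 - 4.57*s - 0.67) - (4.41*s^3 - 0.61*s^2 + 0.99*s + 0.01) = -1.91*s^3 + 3.01*s^2 - 5.56*s - 0.68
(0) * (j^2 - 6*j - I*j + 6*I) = 0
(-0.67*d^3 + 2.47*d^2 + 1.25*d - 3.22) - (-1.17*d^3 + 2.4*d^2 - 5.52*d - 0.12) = 0.5*d^3 + 0.0700000000000003*d^2 + 6.77*d - 3.1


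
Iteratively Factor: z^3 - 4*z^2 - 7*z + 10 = (z - 5)*(z^2 + z - 2) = (z - 5)*(z - 1)*(z + 2)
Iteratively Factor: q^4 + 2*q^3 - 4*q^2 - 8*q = (q + 2)*(q^3 - 4*q) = q*(q + 2)*(q^2 - 4) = q*(q + 2)^2*(q - 2)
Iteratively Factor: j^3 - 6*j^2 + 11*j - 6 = (j - 2)*(j^2 - 4*j + 3) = (j - 3)*(j - 2)*(j - 1)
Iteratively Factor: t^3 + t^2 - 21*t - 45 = (t - 5)*(t^2 + 6*t + 9) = (t - 5)*(t + 3)*(t + 3)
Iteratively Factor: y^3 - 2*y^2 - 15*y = (y + 3)*(y^2 - 5*y) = (y - 5)*(y + 3)*(y)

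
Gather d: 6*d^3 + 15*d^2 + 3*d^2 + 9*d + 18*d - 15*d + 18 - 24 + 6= 6*d^3 + 18*d^2 + 12*d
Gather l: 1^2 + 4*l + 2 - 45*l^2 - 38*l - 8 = -45*l^2 - 34*l - 5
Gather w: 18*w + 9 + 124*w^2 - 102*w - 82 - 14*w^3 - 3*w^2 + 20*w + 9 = -14*w^3 + 121*w^2 - 64*w - 64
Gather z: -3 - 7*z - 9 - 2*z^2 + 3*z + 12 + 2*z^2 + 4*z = 0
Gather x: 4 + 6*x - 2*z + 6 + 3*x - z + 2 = 9*x - 3*z + 12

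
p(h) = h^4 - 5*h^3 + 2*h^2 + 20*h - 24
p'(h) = 4*h^3 - 15*h^2 + 4*h + 20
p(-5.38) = 1542.67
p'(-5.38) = -1058.57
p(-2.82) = 110.87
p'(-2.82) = -200.27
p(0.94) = -6.80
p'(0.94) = 13.83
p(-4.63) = 882.08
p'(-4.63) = -717.08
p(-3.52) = 301.97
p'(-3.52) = -354.39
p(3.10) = 0.62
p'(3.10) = 7.41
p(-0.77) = -35.58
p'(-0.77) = 6.20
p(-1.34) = -31.95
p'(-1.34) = -21.92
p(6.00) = 384.00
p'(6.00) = 368.00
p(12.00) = 12600.00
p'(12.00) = 4820.00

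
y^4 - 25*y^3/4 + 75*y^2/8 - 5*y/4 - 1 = (y - 4)*(y - 2)*(y - 1/2)*(y + 1/4)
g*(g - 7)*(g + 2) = g^3 - 5*g^2 - 14*g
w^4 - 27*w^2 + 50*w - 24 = (w - 4)*(w - 1)^2*(w + 6)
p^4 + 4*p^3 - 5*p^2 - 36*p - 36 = (p - 3)*(p + 2)^2*(p + 3)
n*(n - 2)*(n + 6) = n^3 + 4*n^2 - 12*n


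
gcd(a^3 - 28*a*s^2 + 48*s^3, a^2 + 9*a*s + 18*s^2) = a + 6*s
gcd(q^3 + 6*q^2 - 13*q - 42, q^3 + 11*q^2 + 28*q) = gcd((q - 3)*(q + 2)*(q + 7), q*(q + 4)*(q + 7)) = q + 7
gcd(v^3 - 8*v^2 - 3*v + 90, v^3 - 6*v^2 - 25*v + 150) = v^2 - 11*v + 30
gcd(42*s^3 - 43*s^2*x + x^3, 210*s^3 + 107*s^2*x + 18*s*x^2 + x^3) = 7*s + x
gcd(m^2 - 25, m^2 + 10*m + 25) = m + 5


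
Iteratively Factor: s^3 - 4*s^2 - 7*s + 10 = (s - 1)*(s^2 - 3*s - 10) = (s - 5)*(s - 1)*(s + 2)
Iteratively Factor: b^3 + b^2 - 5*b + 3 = (b + 3)*(b^2 - 2*b + 1) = (b - 1)*(b + 3)*(b - 1)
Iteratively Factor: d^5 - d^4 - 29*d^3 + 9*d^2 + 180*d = (d + 3)*(d^4 - 4*d^3 - 17*d^2 + 60*d) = (d - 5)*(d + 3)*(d^3 + d^2 - 12*d) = d*(d - 5)*(d + 3)*(d^2 + d - 12) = d*(d - 5)*(d - 3)*(d + 3)*(d + 4)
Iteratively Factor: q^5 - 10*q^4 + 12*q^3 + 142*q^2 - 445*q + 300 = (q - 5)*(q^4 - 5*q^3 - 13*q^2 + 77*q - 60) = (q - 5)^2*(q^3 - 13*q + 12) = (q - 5)^2*(q - 1)*(q^2 + q - 12) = (q - 5)^2*(q - 1)*(q + 4)*(q - 3)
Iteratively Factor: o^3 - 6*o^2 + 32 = (o - 4)*(o^2 - 2*o - 8) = (o - 4)^2*(o + 2)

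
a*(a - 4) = a^2 - 4*a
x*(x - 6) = x^2 - 6*x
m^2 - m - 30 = (m - 6)*(m + 5)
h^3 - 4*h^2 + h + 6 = (h - 3)*(h - 2)*(h + 1)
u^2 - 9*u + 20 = (u - 5)*(u - 4)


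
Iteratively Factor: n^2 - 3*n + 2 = (n - 1)*(n - 2)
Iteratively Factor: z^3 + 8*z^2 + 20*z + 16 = (z + 2)*(z^2 + 6*z + 8) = (z + 2)*(z + 4)*(z + 2)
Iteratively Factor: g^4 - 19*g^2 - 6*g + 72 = (g + 3)*(g^3 - 3*g^2 - 10*g + 24) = (g + 3)^2*(g^2 - 6*g + 8) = (g - 4)*(g + 3)^2*(g - 2)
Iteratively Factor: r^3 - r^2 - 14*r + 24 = (r - 3)*(r^2 + 2*r - 8) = (r - 3)*(r + 4)*(r - 2)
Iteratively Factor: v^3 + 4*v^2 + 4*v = (v)*(v^2 + 4*v + 4) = v*(v + 2)*(v + 2)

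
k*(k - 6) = k^2 - 6*k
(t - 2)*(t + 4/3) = t^2 - 2*t/3 - 8/3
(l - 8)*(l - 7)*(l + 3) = l^3 - 12*l^2 + 11*l + 168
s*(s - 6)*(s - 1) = s^3 - 7*s^2 + 6*s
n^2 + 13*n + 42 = (n + 6)*(n + 7)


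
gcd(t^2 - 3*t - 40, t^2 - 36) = 1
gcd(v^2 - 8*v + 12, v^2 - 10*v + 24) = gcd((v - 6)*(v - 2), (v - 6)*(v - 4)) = v - 6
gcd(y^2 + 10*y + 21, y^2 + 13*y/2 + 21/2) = y + 3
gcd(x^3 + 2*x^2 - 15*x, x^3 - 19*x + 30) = x^2 + 2*x - 15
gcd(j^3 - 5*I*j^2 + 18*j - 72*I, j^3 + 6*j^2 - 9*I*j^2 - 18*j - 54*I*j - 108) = j^2 - 9*I*j - 18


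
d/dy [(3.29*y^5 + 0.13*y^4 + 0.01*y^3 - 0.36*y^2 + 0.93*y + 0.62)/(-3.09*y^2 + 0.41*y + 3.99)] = (-30.4983*y^6 + 4.5922*y^5 + 65.7645*y^4 + 2.083*y^3 + 2.8458*y^2 + 0.9588*y + 3.4565)/(9.5481*y^4 - 2.5338*y^3 - 24.4901*y^2 + 3.2718*y + 15.9201)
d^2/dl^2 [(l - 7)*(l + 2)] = 2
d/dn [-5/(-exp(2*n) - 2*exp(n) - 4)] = -10*(exp(n) + 1)*exp(n)/(exp(2*n) + 2*exp(n) + 4)^2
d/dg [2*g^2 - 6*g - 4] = 4*g - 6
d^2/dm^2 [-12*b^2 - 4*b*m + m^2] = 2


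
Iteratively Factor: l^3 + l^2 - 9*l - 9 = (l - 3)*(l^2 + 4*l + 3) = (l - 3)*(l + 1)*(l + 3)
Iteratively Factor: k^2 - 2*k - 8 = (k + 2)*(k - 4)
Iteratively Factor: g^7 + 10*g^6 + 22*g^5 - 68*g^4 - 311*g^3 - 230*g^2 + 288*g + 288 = (g - 1)*(g^6 + 11*g^5 + 33*g^4 - 35*g^3 - 346*g^2 - 576*g - 288) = (g - 1)*(g + 2)*(g^5 + 9*g^4 + 15*g^3 - 65*g^2 - 216*g - 144) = (g - 1)*(g + 2)*(g + 4)*(g^4 + 5*g^3 - 5*g^2 - 45*g - 36) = (g - 1)*(g + 2)*(g + 3)*(g + 4)*(g^3 + 2*g^2 - 11*g - 12) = (g - 1)*(g + 2)*(g + 3)*(g + 4)^2*(g^2 - 2*g - 3) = (g - 3)*(g - 1)*(g + 2)*(g + 3)*(g + 4)^2*(g + 1)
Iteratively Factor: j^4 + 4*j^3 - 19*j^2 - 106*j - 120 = (j + 3)*(j^3 + j^2 - 22*j - 40) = (j + 3)*(j + 4)*(j^2 - 3*j - 10) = (j - 5)*(j + 3)*(j + 4)*(j + 2)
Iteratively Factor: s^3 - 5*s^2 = (s - 5)*(s^2) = s*(s - 5)*(s)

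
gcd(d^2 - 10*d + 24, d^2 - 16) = d - 4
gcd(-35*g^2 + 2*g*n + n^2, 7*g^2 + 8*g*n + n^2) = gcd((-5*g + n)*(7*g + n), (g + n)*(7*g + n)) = 7*g + n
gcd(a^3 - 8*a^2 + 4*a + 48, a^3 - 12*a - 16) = a^2 - 2*a - 8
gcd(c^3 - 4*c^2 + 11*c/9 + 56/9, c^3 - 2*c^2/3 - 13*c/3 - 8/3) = c^2 - 5*c/3 - 8/3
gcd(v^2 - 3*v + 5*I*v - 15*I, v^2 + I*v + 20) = v + 5*I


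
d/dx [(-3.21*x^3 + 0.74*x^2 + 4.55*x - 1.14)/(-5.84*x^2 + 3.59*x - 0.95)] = (18.7464*x^4 - 23.0478*x^3 + 38.3771*x^2 - 14.7212*x - 0.229900000000001)/(34.1056*x^4 - 41.9312*x^3 + 23.9841*x^2 - 6.821*x + 0.9025)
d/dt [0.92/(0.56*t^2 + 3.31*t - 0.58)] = (-1.0304*t - 3.0452)/(0.56*t^2 + 3.31*t - 0.58)^2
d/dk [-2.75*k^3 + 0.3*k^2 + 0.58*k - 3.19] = -8.25*k^2 + 0.6*k + 0.58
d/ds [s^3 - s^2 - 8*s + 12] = 3*s^2 - 2*s - 8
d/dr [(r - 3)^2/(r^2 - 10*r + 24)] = 2*(-2*r^2 + 15*r - 27)/(r^4 - 20*r^3 + 148*r^2 - 480*r + 576)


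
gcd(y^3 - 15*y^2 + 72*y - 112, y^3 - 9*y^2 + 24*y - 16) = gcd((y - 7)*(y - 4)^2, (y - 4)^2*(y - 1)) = y^2 - 8*y + 16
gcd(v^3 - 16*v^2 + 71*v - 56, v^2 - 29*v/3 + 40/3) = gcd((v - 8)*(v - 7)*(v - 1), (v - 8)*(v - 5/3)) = v - 8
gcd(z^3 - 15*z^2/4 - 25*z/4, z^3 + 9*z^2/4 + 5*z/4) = z^2 + 5*z/4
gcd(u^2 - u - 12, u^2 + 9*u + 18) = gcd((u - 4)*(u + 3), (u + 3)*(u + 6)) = u + 3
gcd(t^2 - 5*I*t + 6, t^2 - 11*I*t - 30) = t - 6*I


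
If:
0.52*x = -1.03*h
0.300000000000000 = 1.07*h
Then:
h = 0.28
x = -0.56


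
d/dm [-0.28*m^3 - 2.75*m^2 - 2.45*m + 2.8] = -0.84*m^2 - 5.5*m - 2.45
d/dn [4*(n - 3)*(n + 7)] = 8*n + 16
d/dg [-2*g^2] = -4*g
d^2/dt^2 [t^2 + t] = 2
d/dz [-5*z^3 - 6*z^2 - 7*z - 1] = -15*z^2 - 12*z - 7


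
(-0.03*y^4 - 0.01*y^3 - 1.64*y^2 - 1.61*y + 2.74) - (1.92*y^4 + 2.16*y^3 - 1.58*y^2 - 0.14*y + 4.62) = -1.95*y^4 - 2.17*y^3 - 0.0599999999999998*y^2 - 1.47*y - 1.88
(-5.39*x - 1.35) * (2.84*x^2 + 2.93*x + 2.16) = -15.3076*x^3 - 19.6267*x^2 - 15.5979*x - 2.916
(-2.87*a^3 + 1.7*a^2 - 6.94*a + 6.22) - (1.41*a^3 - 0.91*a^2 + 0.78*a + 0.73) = -4.28*a^3 + 2.61*a^2 - 7.72*a + 5.49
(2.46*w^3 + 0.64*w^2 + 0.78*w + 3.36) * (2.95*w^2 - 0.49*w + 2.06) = 7.257*w^5 + 0.6826*w^4 + 7.055*w^3 + 10.8482*w^2 - 0.0395999999999999*w + 6.9216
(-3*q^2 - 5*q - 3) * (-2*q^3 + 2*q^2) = 6*q^5 + 4*q^4 - 4*q^3 - 6*q^2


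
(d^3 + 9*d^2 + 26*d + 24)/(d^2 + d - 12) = (d^2 + 5*d + 6)/(d - 3)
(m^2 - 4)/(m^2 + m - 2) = (m - 2)/(m - 1)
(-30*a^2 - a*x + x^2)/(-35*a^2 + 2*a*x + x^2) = (-30*a^2 - a*x + x^2)/(-35*a^2 + 2*a*x + x^2)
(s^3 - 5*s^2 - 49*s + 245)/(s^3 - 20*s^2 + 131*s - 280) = (s + 7)/(s - 8)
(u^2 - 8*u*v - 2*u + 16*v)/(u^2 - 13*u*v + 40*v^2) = (u - 2)/(u - 5*v)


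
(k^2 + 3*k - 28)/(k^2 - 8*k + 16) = (k + 7)/(k - 4)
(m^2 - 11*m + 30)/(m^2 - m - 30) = (m - 5)/(m + 5)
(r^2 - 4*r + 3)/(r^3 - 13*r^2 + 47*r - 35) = (r - 3)/(r^2 - 12*r + 35)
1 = 1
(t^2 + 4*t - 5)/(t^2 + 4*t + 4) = (t^2 + 4*t - 5)/(t^2 + 4*t + 4)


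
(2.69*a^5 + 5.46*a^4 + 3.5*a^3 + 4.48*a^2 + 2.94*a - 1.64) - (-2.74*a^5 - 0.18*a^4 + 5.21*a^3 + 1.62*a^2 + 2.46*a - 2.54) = 5.43*a^5 + 5.64*a^4 - 1.71*a^3 + 2.86*a^2 + 0.48*a + 0.9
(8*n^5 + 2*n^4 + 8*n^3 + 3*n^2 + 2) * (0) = 0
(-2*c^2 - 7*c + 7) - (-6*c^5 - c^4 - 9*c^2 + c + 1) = 6*c^5 + c^4 + 7*c^2 - 8*c + 6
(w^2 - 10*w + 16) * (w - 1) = w^3 - 11*w^2 + 26*w - 16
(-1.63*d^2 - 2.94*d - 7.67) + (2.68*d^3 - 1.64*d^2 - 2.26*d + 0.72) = 2.68*d^3 - 3.27*d^2 - 5.2*d - 6.95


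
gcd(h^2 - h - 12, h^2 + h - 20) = h - 4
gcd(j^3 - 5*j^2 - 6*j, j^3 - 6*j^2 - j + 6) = j^2 - 5*j - 6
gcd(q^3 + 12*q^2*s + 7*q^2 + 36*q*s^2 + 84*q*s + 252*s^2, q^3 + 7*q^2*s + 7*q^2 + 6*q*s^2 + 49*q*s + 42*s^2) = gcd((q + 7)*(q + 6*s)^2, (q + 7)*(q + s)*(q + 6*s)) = q^2 + 6*q*s + 7*q + 42*s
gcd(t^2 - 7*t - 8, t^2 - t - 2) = t + 1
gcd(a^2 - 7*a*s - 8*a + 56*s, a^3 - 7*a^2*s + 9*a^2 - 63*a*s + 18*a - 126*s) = -a + 7*s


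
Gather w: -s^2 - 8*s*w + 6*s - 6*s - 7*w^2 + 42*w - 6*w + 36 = -s^2 - 7*w^2 + w*(36 - 8*s) + 36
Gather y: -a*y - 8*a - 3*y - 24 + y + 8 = -8*a + y*(-a - 2) - 16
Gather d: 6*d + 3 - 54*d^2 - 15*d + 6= -54*d^2 - 9*d + 9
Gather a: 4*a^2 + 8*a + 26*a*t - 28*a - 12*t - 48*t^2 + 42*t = 4*a^2 + a*(26*t - 20) - 48*t^2 + 30*t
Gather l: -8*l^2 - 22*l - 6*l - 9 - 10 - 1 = -8*l^2 - 28*l - 20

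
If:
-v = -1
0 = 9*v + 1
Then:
No Solution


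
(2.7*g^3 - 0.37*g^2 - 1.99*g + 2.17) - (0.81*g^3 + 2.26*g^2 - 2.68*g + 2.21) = 1.89*g^3 - 2.63*g^2 + 0.69*g - 0.04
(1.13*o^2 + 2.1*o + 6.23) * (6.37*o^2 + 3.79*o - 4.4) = 7.1981*o^4 + 17.6597*o^3 + 42.6721*o^2 + 14.3717*o - 27.412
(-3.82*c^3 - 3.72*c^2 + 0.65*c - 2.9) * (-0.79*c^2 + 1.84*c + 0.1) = 3.0178*c^5 - 4.09*c^4 - 7.7403*c^3 + 3.115*c^2 - 5.271*c - 0.29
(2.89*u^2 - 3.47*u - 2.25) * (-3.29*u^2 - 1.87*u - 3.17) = -9.5081*u^4 + 6.012*u^3 + 4.7301*u^2 + 15.2074*u + 7.1325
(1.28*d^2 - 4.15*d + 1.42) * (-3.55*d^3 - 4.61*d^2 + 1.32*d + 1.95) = -4.544*d^5 + 8.8317*d^4 + 15.7801*d^3 - 9.5282*d^2 - 6.2181*d + 2.769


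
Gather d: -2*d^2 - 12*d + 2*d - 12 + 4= -2*d^2 - 10*d - 8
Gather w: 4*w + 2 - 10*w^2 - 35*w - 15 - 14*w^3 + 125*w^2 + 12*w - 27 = -14*w^3 + 115*w^2 - 19*w - 40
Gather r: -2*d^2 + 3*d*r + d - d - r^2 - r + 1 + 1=-2*d^2 - r^2 + r*(3*d - 1) + 2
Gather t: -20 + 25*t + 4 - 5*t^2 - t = -5*t^2 + 24*t - 16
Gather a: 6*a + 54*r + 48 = 6*a + 54*r + 48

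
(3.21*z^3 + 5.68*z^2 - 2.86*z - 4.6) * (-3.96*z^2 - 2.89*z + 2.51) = -12.7116*z^5 - 31.7697*z^4 + 2.9675*z^3 + 40.7382*z^2 + 6.1154*z - 11.546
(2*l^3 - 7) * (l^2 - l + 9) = 2*l^5 - 2*l^4 + 18*l^3 - 7*l^2 + 7*l - 63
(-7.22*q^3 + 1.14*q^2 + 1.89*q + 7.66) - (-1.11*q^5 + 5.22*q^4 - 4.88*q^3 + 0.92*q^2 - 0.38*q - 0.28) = 1.11*q^5 - 5.22*q^4 - 2.34*q^3 + 0.22*q^2 + 2.27*q + 7.94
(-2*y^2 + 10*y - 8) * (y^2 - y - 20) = -2*y^4 + 12*y^3 + 22*y^2 - 192*y + 160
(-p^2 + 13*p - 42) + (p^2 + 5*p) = 18*p - 42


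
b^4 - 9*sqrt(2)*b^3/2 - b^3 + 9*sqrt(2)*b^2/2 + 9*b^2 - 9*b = b*(b - 1)*(b - 3*sqrt(2))*(b - 3*sqrt(2)/2)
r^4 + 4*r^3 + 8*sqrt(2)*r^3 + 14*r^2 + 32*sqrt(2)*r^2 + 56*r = r*(r + 4)*(r + sqrt(2))*(r + 7*sqrt(2))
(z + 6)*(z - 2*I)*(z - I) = z^3 + 6*z^2 - 3*I*z^2 - 2*z - 18*I*z - 12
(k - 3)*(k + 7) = k^2 + 4*k - 21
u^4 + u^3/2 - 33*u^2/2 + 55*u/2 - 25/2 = (u - 5/2)*(u - 1)^2*(u + 5)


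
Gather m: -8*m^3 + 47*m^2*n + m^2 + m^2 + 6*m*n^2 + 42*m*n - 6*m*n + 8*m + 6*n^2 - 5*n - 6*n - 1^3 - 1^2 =-8*m^3 + m^2*(47*n + 2) + m*(6*n^2 + 36*n + 8) + 6*n^2 - 11*n - 2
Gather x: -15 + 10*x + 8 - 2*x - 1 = 8*x - 8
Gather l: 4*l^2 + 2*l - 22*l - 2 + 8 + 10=4*l^2 - 20*l + 16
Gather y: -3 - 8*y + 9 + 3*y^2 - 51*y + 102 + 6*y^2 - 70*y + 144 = 9*y^2 - 129*y + 252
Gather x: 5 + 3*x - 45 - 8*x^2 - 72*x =-8*x^2 - 69*x - 40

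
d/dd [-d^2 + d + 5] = 1 - 2*d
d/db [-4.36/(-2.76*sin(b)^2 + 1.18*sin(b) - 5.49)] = (5.1448 - 24.0672*sin(b))*cos(b)/(2.76*sin(b)^2 - 1.18*sin(b) + 5.49)^2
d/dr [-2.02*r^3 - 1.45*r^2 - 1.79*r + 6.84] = -6.06*r^2 - 2.9*r - 1.79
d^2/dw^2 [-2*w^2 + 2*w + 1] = -4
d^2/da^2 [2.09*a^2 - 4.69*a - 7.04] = 4.18000000000000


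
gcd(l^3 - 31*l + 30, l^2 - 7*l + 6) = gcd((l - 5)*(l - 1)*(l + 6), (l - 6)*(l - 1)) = l - 1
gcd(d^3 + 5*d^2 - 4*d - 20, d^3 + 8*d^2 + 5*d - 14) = d + 2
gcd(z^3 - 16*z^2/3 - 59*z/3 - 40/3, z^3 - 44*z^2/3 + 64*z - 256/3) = z - 8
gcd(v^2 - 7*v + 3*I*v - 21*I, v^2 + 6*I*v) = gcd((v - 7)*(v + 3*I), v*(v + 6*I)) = 1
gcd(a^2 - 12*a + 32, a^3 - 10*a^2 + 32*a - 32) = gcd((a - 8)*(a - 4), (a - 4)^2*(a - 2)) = a - 4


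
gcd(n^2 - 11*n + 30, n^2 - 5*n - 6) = n - 6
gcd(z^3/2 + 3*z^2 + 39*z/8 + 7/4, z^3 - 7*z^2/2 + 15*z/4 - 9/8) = 1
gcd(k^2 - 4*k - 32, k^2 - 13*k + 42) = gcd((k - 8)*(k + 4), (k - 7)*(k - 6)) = 1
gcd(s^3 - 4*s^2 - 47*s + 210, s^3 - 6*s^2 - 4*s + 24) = s - 6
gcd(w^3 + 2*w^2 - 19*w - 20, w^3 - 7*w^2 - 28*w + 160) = w^2 + w - 20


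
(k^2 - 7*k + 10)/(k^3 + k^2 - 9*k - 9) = (k^2 - 7*k + 10)/(k^3 + k^2 - 9*k - 9)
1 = 1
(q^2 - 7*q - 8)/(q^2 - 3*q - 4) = (q - 8)/(q - 4)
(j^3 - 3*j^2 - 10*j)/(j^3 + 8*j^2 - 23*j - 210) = j*(j + 2)/(j^2 + 13*j + 42)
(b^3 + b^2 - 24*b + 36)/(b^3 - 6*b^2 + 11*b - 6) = (b + 6)/(b - 1)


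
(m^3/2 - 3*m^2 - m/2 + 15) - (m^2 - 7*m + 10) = m^3/2 - 4*m^2 + 13*m/2 + 5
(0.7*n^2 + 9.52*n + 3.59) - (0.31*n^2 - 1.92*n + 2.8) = 0.39*n^2 + 11.44*n + 0.79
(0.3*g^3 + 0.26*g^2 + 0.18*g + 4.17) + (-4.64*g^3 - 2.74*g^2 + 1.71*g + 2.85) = -4.34*g^3 - 2.48*g^2 + 1.89*g + 7.02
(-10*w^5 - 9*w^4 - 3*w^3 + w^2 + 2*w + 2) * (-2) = 20*w^5 + 18*w^4 + 6*w^3 - 2*w^2 - 4*w - 4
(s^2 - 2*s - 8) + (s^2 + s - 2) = 2*s^2 - s - 10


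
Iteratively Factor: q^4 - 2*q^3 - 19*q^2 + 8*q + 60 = (q + 2)*(q^3 - 4*q^2 - 11*q + 30) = (q - 5)*(q + 2)*(q^2 + q - 6) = (q - 5)*(q - 2)*(q + 2)*(q + 3)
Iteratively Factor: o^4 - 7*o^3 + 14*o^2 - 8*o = (o)*(o^3 - 7*o^2 + 14*o - 8) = o*(o - 2)*(o^2 - 5*o + 4) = o*(o - 4)*(o - 2)*(o - 1)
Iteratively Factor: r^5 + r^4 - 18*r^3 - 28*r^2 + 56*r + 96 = (r - 4)*(r^4 + 5*r^3 + 2*r^2 - 20*r - 24) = (r - 4)*(r - 2)*(r^3 + 7*r^2 + 16*r + 12) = (r - 4)*(r - 2)*(r + 2)*(r^2 + 5*r + 6) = (r - 4)*(r - 2)*(r + 2)^2*(r + 3)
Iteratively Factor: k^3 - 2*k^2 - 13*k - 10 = (k + 2)*(k^2 - 4*k - 5) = (k + 1)*(k + 2)*(k - 5)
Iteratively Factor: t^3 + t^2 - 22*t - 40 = (t - 5)*(t^2 + 6*t + 8) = (t - 5)*(t + 4)*(t + 2)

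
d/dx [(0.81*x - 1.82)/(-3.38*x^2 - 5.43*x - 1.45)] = (2.7378*x^2 - 12.3032*x - 11.0571)/(11.4244*x^4 + 36.7068*x^3 + 39.2869*x^2 + 15.747*x + 2.1025)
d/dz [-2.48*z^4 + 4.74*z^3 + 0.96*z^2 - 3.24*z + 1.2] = -9.92*z^3 + 14.22*z^2 + 1.92*z - 3.24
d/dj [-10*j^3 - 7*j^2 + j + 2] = -30*j^2 - 14*j + 1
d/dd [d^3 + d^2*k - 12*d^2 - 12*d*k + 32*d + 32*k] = 3*d^2 + 2*d*k - 24*d - 12*k + 32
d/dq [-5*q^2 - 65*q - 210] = -10*q - 65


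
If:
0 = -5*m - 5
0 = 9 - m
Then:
No Solution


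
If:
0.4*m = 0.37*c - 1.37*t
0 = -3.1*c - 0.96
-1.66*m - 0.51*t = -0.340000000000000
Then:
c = -0.31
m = 0.25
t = -0.16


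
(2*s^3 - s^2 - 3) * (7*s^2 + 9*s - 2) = 14*s^5 + 11*s^4 - 13*s^3 - 19*s^2 - 27*s + 6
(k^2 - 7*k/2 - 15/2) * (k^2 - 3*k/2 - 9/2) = k^4 - 5*k^3 - 27*k^2/4 + 27*k + 135/4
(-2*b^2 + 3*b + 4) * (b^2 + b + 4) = -2*b^4 + b^3 - b^2 + 16*b + 16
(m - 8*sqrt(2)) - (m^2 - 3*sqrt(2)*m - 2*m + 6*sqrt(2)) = -m^2 + 3*m + 3*sqrt(2)*m - 14*sqrt(2)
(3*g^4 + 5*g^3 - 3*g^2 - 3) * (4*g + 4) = 12*g^5 + 32*g^4 + 8*g^3 - 12*g^2 - 12*g - 12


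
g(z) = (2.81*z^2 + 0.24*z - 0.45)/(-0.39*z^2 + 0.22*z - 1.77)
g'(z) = (0.78*z - 0.22)*(2.81*z^2 + 0.24*z - 0.45)/(-0.39*z^2 + 0.22*z - 1.77)^2 + (5.62*z + 0.24)/(-0.39*z^2 + 0.22*z - 1.77)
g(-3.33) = -4.38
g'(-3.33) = 0.90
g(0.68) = -0.56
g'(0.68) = -2.16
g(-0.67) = -0.31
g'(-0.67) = 1.57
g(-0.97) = -0.83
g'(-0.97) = 1.87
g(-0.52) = -0.09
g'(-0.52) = 1.32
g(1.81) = -3.47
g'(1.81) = -2.37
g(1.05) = -1.47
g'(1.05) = -2.67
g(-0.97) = -0.83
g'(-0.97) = 1.87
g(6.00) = -7.05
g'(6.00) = -0.17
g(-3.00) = -4.06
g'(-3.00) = 1.05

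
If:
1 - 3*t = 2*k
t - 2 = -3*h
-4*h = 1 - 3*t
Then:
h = 5/13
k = -10/13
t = 11/13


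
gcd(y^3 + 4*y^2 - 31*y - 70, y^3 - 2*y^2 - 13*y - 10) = y^2 - 3*y - 10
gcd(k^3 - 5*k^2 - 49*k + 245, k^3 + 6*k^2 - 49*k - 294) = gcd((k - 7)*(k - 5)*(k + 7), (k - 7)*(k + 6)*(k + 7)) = k^2 - 49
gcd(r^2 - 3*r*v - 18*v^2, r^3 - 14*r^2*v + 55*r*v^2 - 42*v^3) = r - 6*v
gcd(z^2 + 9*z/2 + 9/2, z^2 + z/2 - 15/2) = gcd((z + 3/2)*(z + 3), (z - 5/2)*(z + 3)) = z + 3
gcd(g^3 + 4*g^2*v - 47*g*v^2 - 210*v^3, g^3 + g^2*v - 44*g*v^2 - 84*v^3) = -g^2 + g*v + 42*v^2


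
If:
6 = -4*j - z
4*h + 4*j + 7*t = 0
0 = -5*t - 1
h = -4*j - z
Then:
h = 6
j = -113/20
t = -1/5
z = 83/5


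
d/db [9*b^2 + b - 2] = 18*b + 1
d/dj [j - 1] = 1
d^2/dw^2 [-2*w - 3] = 0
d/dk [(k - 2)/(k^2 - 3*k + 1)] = (k^2 - 3*k - (k - 2)*(2*k - 3) + 1)/(k^2 - 3*k + 1)^2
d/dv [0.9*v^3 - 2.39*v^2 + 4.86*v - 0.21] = 2.7*v^2 - 4.78*v + 4.86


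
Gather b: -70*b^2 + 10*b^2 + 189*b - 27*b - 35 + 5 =-60*b^2 + 162*b - 30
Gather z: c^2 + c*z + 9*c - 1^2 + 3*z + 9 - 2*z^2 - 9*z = c^2 + 9*c - 2*z^2 + z*(c - 6) + 8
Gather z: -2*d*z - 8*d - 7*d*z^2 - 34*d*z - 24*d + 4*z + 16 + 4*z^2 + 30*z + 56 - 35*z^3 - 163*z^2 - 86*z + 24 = -32*d - 35*z^3 + z^2*(-7*d - 159) + z*(-36*d - 52) + 96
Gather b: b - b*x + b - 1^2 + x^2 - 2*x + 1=b*(2 - x) + x^2 - 2*x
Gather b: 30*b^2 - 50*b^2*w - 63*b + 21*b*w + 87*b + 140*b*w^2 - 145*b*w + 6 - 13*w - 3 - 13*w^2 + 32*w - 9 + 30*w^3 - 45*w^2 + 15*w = b^2*(30 - 50*w) + b*(140*w^2 - 124*w + 24) + 30*w^3 - 58*w^2 + 34*w - 6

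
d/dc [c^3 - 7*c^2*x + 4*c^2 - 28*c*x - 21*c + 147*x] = 3*c^2 - 14*c*x + 8*c - 28*x - 21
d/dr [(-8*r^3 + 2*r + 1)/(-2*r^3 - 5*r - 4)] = (88*r^3 + 102*r^2 - 3)/(4*r^6 + 20*r^4 + 16*r^3 + 25*r^2 + 40*r + 16)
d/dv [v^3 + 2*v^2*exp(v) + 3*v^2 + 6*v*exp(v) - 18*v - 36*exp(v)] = 2*v^2*exp(v) + 3*v^2 + 10*v*exp(v) + 6*v - 30*exp(v) - 18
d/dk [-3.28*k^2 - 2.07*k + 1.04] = -6.56*k - 2.07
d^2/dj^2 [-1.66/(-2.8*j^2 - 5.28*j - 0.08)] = (-26.0288*j^2 - 49.08288*j + 1.66*(5.6*j + 5.28)*(11.2*j + 10.56) - 0.74368)/(2.8*j^2 + 5.28*j + 0.08)^3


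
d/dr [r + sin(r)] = cos(r) + 1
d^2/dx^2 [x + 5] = 0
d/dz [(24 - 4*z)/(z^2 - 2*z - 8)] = 4*(-z^2 + 2*z + 2*(z - 6)*(z - 1) + 8)/(-z^2 + 2*z + 8)^2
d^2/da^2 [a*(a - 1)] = 2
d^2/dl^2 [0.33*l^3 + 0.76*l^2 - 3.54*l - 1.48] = 1.98*l + 1.52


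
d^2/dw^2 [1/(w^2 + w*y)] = 2*(-w*(w + y) + (2*w + y)^2)/(w^3*(w + y)^3)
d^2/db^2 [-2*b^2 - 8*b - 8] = -4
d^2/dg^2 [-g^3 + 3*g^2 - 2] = 6 - 6*g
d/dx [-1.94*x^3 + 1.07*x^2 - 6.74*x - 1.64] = -5.82*x^2 + 2.14*x - 6.74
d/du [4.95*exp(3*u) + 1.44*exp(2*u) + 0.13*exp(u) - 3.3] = (14.85*exp(2*u) + 2.88*exp(u) + 0.13)*exp(u)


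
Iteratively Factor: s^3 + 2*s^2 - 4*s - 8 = (s + 2)*(s^2 - 4) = (s - 2)*(s + 2)*(s + 2)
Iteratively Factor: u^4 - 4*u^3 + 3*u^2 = (u)*(u^3 - 4*u^2 + 3*u) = u^2*(u^2 - 4*u + 3) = u^2*(u - 1)*(u - 3)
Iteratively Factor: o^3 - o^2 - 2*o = (o - 2)*(o^2 + o) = (o - 2)*(o + 1)*(o)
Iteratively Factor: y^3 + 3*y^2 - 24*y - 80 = (y + 4)*(y^2 - y - 20) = (y - 5)*(y + 4)*(y + 4)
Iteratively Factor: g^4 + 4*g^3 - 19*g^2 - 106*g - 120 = (g + 4)*(g^3 - 19*g - 30) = (g + 3)*(g + 4)*(g^2 - 3*g - 10) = (g - 5)*(g + 3)*(g + 4)*(g + 2)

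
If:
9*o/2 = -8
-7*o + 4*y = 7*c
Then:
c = 4*y/7 + 16/9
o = -16/9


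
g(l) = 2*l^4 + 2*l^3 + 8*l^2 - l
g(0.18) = 0.09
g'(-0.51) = -8.66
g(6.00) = 3306.00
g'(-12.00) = -13153.00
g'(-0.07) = -2.09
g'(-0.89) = -16.13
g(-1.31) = 16.43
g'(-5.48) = -1225.03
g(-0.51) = 2.46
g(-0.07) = 0.11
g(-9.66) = 16368.93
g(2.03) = 81.63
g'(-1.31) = -29.65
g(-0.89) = 7.07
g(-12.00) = 39180.00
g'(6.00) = 2039.00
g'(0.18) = 2.12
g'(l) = 8*l^3 + 6*l^2 + 16*l - 1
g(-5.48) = 1720.24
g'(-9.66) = -6807.10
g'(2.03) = 123.13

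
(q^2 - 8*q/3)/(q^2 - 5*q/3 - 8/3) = q/(q + 1)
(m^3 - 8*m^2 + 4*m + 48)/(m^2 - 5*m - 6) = (m^2 - 2*m - 8)/(m + 1)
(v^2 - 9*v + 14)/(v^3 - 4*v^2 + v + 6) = (v - 7)/(v^2 - 2*v - 3)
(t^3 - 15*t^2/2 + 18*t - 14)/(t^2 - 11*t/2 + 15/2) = (2*t^3 - 15*t^2 + 36*t - 28)/(2*t^2 - 11*t + 15)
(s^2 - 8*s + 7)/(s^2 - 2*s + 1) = (s - 7)/(s - 1)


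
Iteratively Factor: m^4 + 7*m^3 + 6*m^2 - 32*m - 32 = (m + 1)*(m^3 + 6*m^2 - 32) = (m + 1)*(m + 4)*(m^2 + 2*m - 8) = (m + 1)*(m + 4)^2*(m - 2)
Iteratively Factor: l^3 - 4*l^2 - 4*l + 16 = (l - 4)*(l^2 - 4) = (l - 4)*(l - 2)*(l + 2)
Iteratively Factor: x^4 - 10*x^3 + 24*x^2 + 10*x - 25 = (x - 5)*(x^3 - 5*x^2 - x + 5) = (x - 5)*(x + 1)*(x^2 - 6*x + 5) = (x - 5)^2*(x + 1)*(x - 1)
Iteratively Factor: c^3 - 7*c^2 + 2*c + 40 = (c + 2)*(c^2 - 9*c + 20) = (c - 4)*(c + 2)*(c - 5)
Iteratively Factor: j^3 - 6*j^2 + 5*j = (j)*(j^2 - 6*j + 5) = j*(j - 1)*(j - 5)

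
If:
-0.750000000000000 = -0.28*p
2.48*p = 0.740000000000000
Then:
No Solution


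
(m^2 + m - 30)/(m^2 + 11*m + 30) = (m - 5)/(m + 5)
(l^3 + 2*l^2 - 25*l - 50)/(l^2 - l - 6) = (l^2 - 25)/(l - 3)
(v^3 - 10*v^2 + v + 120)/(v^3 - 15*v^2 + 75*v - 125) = (v^2 - 5*v - 24)/(v^2 - 10*v + 25)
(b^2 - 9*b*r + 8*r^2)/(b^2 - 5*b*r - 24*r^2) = (b - r)/(b + 3*r)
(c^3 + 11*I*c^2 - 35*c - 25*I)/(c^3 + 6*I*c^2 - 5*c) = (c + 5*I)/c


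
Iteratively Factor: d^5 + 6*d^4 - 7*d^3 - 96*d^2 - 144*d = (d + 3)*(d^4 + 3*d^3 - 16*d^2 - 48*d) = (d + 3)*(d + 4)*(d^3 - d^2 - 12*d) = (d + 3)^2*(d + 4)*(d^2 - 4*d) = d*(d + 3)^2*(d + 4)*(d - 4)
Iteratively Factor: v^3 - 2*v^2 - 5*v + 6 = (v - 3)*(v^2 + v - 2) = (v - 3)*(v - 1)*(v + 2)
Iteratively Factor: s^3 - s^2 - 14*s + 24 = (s + 4)*(s^2 - 5*s + 6) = (s - 3)*(s + 4)*(s - 2)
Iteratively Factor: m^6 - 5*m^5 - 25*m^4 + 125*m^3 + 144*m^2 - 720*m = (m - 5)*(m^5 - 25*m^3 + 144*m) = (m - 5)*(m + 3)*(m^4 - 3*m^3 - 16*m^2 + 48*m) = (m - 5)*(m + 3)*(m + 4)*(m^3 - 7*m^2 + 12*m) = m*(m - 5)*(m + 3)*(m + 4)*(m^2 - 7*m + 12) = m*(m - 5)*(m - 3)*(m + 3)*(m + 4)*(m - 4)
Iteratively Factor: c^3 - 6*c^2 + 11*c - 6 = (c - 2)*(c^2 - 4*c + 3) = (c - 2)*(c - 1)*(c - 3)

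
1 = 1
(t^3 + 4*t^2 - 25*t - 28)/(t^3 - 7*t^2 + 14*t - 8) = (t^2 + 8*t + 7)/(t^2 - 3*t + 2)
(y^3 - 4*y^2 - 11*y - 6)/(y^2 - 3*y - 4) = (y^2 - 5*y - 6)/(y - 4)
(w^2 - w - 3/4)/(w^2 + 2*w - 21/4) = (2*w + 1)/(2*w + 7)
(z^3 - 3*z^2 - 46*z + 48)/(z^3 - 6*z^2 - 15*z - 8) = (z^2 + 5*z - 6)/(z^2 + 2*z + 1)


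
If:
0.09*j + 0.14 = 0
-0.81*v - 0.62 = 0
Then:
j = -1.56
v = -0.77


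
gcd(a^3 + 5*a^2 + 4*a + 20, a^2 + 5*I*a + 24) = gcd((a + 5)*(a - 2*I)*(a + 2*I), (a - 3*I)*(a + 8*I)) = 1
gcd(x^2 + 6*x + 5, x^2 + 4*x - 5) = x + 5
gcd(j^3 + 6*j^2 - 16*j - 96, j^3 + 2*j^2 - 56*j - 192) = j^2 + 10*j + 24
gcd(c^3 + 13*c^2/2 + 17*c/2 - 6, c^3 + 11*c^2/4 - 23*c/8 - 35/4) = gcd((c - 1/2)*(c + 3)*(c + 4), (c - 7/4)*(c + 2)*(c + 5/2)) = 1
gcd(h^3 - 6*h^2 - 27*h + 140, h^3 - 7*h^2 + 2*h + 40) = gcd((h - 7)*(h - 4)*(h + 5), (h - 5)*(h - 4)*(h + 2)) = h - 4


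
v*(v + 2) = v^2 + 2*v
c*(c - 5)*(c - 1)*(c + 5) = c^4 - c^3 - 25*c^2 + 25*c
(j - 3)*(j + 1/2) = j^2 - 5*j/2 - 3/2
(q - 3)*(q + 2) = q^2 - q - 6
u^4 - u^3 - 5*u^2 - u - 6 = (u - 3)*(u + 2)*(u - I)*(u + I)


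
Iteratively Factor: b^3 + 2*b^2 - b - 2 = (b + 1)*(b^2 + b - 2) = (b + 1)*(b + 2)*(b - 1)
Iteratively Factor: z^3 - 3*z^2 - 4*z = (z)*(z^2 - 3*z - 4) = z*(z - 4)*(z + 1)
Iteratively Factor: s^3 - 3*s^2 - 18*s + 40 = (s - 2)*(s^2 - s - 20) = (s - 5)*(s - 2)*(s + 4)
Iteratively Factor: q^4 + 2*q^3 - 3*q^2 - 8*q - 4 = (q + 2)*(q^3 - 3*q - 2) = (q - 2)*(q + 2)*(q^2 + 2*q + 1) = (q - 2)*(q + 1)*(q + 2)*(q + 1)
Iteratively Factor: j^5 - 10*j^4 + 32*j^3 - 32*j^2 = (j)*(j^4 - 10*j^3 + 32*j^2 - 32*j) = j*(j - 2)*(j^3 - 8*j^2 + 16*j) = j*(j - 4)*(j - 2)*(j^2 - 4*j) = j^2*(j - 4)*(j - 2)*(j - 4)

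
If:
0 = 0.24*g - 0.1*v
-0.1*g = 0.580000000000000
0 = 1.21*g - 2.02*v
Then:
No Solution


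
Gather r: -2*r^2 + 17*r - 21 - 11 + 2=-2*r^2 + 17*r - 30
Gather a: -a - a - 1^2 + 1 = -2*a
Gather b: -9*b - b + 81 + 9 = 90 - 10*b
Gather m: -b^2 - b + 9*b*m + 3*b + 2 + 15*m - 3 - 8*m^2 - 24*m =-b^2 + 2*b - 8*m^2 + m*(9*b - 9) - 1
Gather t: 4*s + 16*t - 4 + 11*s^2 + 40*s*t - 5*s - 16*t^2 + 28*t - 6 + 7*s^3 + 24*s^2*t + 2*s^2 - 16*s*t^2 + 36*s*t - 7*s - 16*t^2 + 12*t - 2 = 7*s^3 + 13*s^2 - 8*s + t^2*(-16*s - 32) + t*(24*s^2 + 76*s + 56) - 12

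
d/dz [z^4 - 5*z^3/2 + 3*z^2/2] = z*(8*z^2 - 15*z + 6)/2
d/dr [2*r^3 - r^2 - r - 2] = 6*r^2 - 2*r - 1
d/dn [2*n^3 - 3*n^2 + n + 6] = 6*n^2 - 6*n + 1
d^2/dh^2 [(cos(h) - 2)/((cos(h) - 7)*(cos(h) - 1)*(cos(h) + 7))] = (558*(1 - cos(h)^2)^2 - 30*sin(h)^6 - 4*cos(h)^7 - 9*cos(h)^6 - 213*cos(h)^5 - 750*cos(h)^3 + 3807*cos(h)^2 + 2695*cos(h) - 5526)/((cos(h) - 7)^3*(cos(h) - 1)^3*(cos(h) + 7)^3)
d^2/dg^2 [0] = 0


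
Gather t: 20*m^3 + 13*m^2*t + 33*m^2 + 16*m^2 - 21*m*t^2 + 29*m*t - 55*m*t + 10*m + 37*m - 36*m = 20*m^3 + 49*m^2 - 21*m*t^2 + 11*m + t*(13*m^2 - 26*m)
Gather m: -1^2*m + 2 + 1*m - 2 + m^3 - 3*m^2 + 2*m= m^3 - 3*m^2 + 2*m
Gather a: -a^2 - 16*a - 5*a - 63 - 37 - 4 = -a^2 - 21*a - 104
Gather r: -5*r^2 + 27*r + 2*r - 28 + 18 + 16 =-5*r^2 + 29*r + 6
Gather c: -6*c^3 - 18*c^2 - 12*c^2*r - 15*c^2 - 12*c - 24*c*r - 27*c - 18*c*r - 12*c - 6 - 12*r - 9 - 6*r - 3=-6*c^3 + c^2*(-12*r - 33) + c*(-42*r - 51) - 18*r - 18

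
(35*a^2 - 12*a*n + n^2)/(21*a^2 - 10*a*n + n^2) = (5*a - n)/(3*a - n)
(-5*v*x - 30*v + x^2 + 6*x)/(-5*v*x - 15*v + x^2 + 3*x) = (x + 6)/(x + 3)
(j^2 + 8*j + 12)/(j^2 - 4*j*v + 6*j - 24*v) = (-j - 2)/(-j + 4*v)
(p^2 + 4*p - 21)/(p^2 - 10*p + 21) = (p + 7)/(p - 7)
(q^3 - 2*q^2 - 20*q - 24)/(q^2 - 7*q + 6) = (q^2 + 4*q + 4)/(q - 1)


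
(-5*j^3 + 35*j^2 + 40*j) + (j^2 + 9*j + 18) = -5*j^3 + 36*j^2 + 49*j + 18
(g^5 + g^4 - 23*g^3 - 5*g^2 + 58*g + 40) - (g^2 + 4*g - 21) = g^5 + g^4 - 23*g^3 - 6*g^2 + 54*g + 61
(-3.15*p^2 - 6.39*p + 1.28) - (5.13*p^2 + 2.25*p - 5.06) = -8.28*p^2 - 8.64*p + 6.34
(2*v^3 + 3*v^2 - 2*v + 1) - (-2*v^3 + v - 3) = 4*v^3 + 3*v^2 - 3*v + 4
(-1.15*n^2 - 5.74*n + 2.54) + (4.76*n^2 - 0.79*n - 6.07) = 3.61*n^2 - 6.53*n - 3.53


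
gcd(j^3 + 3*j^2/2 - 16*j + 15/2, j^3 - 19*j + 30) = j^2 + 2*j - 15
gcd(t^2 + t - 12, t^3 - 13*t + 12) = t^2 + t - 12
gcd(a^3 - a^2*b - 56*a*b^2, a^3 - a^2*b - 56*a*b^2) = a^3 - a^2*b - 56*a*b^2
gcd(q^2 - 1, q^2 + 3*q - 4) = q - 1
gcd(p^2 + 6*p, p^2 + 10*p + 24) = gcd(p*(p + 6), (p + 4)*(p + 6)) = p + 6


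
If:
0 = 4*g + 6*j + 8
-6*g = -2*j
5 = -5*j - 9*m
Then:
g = -4/11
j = -12/11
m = 5/99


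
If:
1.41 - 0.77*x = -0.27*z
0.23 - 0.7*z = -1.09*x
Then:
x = 4.29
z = 7.00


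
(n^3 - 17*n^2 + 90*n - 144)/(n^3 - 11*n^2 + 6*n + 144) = (n - 3)/(n + 3)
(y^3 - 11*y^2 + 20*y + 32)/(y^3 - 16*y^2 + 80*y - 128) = (y + 1)/(y - 4)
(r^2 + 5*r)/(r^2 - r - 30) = r/(r - 6)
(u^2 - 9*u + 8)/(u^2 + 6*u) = (u^2 - 9*u + 8)/(u*(u + 6))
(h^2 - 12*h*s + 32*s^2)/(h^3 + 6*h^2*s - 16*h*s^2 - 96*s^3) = (h - 8*s)/(h^2 + 10*h*s + 24*s^2)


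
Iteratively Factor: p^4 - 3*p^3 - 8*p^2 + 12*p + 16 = (p + 2)*(p^3 - 5*p^2 + 2*p + 8) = (p - 2)*(p + 2)*(p^2 - 3*p - 4) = (p - 2)*(p + 1)*(p + 2)*(p - 4)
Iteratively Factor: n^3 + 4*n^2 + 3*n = (n + 1)*(n^2 + 3*n) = (n + 1)*(n + 3)*(n)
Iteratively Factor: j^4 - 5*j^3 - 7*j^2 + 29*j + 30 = (j - 3)*(j^3 - 2*j^2 - 13*j - 10) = (j - 3)*(j + 1)*(j^2 - 3*j - 10) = (j - 3)*(j + 1)*(j + 2)*(j - 5)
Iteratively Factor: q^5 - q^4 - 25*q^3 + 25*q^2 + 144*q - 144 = (q - 4)*(q^4 + 3*q^3 - 13*q^2 - 27*q + 36) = (q - 4)*(q - 1)*(q^3 + 4*q^2 - 9*q - 36) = (q - 4)*(q - 1)*(q + 3)*(q^2 + q - 12) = (q - 4)*(q - 1)*(q + 3)*(q + 4)*(q - 3)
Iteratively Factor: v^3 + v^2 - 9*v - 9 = (v + 3)*(v^2 - 2*v - 3) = (v + 1)*(v + 3)*(v - 3)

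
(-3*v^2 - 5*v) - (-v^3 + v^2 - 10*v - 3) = v^3 - 4*v^2 + 5*v + 3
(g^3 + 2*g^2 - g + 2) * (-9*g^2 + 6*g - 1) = -9*g^5 - 12*g^4 + 20*g^3 - 26*g^2 + 13*g - 2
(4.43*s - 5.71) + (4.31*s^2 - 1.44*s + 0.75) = 4.31*s^2 + 2.99*s - 4.96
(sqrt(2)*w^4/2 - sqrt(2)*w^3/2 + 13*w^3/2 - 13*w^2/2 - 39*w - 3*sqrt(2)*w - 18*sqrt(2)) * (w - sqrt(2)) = sqrt(2)*w^5/2 - sqrt(2)*w^4/2 + 11*w^4/2 - 13*sqrt(2)*w^3/2 - 11*w^3/2 - 39*w^2 + 7*sqrt(2)*w^2/2 + 6*w + 21*sqrt(2)*w + 36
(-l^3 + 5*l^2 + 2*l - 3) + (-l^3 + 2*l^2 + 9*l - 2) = -2*l^3 + 7*l^2 + 11*l - 5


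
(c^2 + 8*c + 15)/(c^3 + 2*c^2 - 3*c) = (c + 5)/(c*(c - 1))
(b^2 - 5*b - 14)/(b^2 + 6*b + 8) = (b - 7)/(b + 4)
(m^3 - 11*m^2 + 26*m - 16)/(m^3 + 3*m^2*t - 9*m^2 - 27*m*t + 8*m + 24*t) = (m - 2)/(m + 3*t)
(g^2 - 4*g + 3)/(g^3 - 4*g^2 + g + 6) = (g - 1)/(g^2 - g - 2)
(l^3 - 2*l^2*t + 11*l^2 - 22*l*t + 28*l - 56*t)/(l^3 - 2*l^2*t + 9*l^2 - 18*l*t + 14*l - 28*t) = (l + 4)/(l + 2)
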